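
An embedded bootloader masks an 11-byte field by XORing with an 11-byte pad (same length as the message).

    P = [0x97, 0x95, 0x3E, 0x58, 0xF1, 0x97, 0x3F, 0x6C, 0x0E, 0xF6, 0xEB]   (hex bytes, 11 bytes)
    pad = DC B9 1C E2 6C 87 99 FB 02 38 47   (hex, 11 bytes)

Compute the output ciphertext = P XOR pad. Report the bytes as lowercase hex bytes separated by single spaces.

4b 2c 22 ba 9d 10 a6 97 0c ce ac

97 xor dc = 4b
95 xor b9 = 2c
3e xor 1c = 22
58 xor e2 = ba
f1 xor 6c = 9d
97 xor 87 = 10
3f xor 99 = a6
6c xor fb = 97
0e xor 02 = 0c
f6 xor 38 = ce
eb xor 47 = ac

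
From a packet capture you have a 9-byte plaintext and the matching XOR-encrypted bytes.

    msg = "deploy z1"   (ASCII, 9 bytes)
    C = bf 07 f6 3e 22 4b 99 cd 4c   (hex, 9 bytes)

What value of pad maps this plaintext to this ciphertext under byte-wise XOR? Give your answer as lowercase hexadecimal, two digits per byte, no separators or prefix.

db6286524d32b9b77d

Since C = msg ⊕ pad, XORing both sides with msg gives pad = msg ⊕ C.
64 XOR bf = db
65 XOR 07 = 62
70 XOR f6 = 86
6c XOR 3e = 52
6f XOR 22 = 4d
79 XOR 4b = 32
20 XOR 99 = b9
7a XOR cd = b7
31 XOR 4c = 7d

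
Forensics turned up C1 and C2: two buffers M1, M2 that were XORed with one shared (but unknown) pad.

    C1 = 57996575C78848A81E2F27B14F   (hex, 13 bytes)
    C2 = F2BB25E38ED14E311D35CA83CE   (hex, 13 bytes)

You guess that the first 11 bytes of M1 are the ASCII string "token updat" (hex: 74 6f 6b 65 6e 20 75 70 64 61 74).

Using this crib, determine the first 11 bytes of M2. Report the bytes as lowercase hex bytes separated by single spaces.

First, C1 ⊕ C2 = (M1 ⊕ K) ⊕ (M2 ⊕ K) = M1 ⊕ M2, so the key drops out. Then M2 = (M1 ⊕ M2) ⊕ M1 over the first 11 bytes.
byte 0: (57 ^ f2) ^ 74 = a5 ^ 74 = d1
byte 1: (99 ^ bb) ^ 6f = 22 ^ 6f = 4d
byte 2: (65 ^ 25) ^ 6b = 40 ^ 6b = 2b
byte 3: (75 ^ e3) ^ 65 = 96 ^ 65 = f3
byte 4: (c7 ^ 8e) ^ 6e = 49 ^ 6e = 27
byte 5: (88 ^ d1) ^ 20 = 59 ^ 20 = 79
byte 6: (48 ^ 4e) ^ 75 = 06 ^ 75 = 73
byte 7: (a8 ^ 31) ^ 70 = 99 ^ 70 = e9
byte 8: (1e ^ 1d) ^ 64 = 03 ^ 64 = 67
byte 9: (2f ^ 35) ^ 61 = 1a ^ 61 = 7b
byte 10: (27 ^ ca) ^ 74 = ed ^ 74 = 99

d1 4d 2b f3 27 79 73 e9 67 7b 99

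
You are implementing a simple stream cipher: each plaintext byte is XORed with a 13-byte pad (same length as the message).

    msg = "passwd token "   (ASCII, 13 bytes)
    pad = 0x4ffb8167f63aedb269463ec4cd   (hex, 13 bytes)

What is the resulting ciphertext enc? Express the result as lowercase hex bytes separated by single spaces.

70 ^ 4f = 3f
61 ^ fb = 9a
73 ^ 81 = f2
73 ^ 67 = 14
77 ^ f6 = 81
64 ^ 3a = 5e
20 ^ ed = cd
74 ^ b2 = c6
6f ^ 69 = 06
6b ^ 46 = 2d
65 ^ 3e = 5b
6e ^ c4 = aa
20 ^ cd = ed

3f 9a f2 14 81 5e cd c6 06 2d 5b aa ed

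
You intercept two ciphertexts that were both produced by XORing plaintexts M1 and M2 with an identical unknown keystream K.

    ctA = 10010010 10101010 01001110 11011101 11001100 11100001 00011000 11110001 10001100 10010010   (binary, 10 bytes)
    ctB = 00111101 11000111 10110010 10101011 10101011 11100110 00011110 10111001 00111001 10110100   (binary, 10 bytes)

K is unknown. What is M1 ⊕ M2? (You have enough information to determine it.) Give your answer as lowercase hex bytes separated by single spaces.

ctA ⊕ ctB = (M1 ⊕ K) ⊕ (M2 ⊕ K) = M1 ⊕ M2 — the shared key cancels under XOR.
146 xor  61 = 175
170 xor 199 = 109
 78 xor 178 = 252
221 xor 171 = 118
204 xor 171 = 103
225 xor 230 =   7
 24 xor  30 =   6
241 xor 185 =  72
140 xor  57 = 181
146 xor 180 =  38

af 6d fc 76 67 07 06 48 b5 26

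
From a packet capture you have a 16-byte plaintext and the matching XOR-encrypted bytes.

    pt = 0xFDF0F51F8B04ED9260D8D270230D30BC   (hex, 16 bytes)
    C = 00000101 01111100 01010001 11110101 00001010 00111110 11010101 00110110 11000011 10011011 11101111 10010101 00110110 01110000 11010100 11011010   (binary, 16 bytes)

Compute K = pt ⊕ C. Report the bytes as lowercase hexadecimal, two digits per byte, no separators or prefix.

f88ca4ea813a38a4a3433de5157de466

Since C = pt ⊕ K, XORing both sides with pt gives K = pt ⊕ C.
fd ⊕ 05 = f8
f0 ⊕ 7c = 8c
f5 ⊕ 51 = a4
1f ⊕ f5 = ea
8b ⊕ 0a = 81
04 ⊕ 3e = 3a
ed ⊕ d5 = 38
92 ⊕ 36 = a4
60 ⊕ c3 = a3
d8 ⊕ 9b = 43
d2 ⊕ ef = 3d
70 ⊕ 95 = e5
23 ⊕ 36 = 15
0d ⊕ 70 = 7d
30 ⊕ d4 = e4
bc ⊕ da = 66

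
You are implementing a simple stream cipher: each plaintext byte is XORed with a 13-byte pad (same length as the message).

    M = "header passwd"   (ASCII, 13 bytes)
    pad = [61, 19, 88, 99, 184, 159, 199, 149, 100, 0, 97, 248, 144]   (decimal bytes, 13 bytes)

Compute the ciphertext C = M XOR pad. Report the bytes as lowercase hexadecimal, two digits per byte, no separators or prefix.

68 ⊕ 3d = 55
65 ⊕ 13 = 76
61 ⊕ 58 = 39
64 ⊕ 63 = 07
65 ⊕ b8 = dd
72 ⊕ 9f = ed
20 ⊕ c7 = e7
70 ⊕ 95 = e5
61 ⊕ 64 = 05
73 ⊕ 00 = 73
73 ⊕ 61 = 12
77 ⊕ f8 = 8f
64 ⊕ 90 = f4

55763907ddede7e50573128ff4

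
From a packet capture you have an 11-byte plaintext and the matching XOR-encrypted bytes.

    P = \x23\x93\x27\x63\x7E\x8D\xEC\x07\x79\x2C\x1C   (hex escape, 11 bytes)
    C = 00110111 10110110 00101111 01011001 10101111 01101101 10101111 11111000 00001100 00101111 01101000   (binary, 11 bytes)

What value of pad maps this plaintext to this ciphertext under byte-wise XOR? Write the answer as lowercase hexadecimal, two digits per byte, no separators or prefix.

1425083ad1e043ff750374

Since C = P ⊕ pad, XORing both sides with P gives pad = P ⊕ C.
byte 0: 00100011 ⊕ 00110111 = 00010100
byte 1: 10010011 ⊕ 10110110 = 00100101
byte 2: 00100111 ⊕ 00101111 = 00001000
byte 3: 01100011 ⊕ 01011001 = 00111010
byte 4: 01111110 ⊕ 10101111 = 11010001
byte 5: 10001101 ⊕ 01101101 = 11100000
byte 6: 11101100 ⊕ 10101111 = 01000011
byte 7: 00000111 ⊕ 11111000 = 11111111
byte 8: 01111001 ⊕ 00001100 = 01110101
byte 9: 00101100 ⊕ 00101111 = 00000011
byte 10: 00011100 ⊕ 01101000 = 01110100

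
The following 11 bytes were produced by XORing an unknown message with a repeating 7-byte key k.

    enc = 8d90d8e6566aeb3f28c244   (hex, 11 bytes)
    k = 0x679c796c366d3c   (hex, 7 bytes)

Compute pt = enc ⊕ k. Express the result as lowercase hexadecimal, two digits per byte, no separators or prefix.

ea0ca18a6007d758b4bb28

The 7-byte key repeats, so the effective keystream is 67 9c 79 6c 36 6d 3c 67 9c 79 6c.
byte 0: 8d XOR 67 = ea
byte 1: 90 XOR 9c = 0c
byte 2: d8 XOR 79 = a1
byte 3: e6 XOR 6c = 8a
byte 4: 56 XOR 36 = 60
byte 5: 6a XOR 6d = 07
byte 6: eb XOR 3c = d7
byte 7: 3f XOR 67 = 58
byte 8: 28 XOR 9c = b4
byte 9: c2 XOR 79 = bb
byte 10: 44 XOR 6c = 28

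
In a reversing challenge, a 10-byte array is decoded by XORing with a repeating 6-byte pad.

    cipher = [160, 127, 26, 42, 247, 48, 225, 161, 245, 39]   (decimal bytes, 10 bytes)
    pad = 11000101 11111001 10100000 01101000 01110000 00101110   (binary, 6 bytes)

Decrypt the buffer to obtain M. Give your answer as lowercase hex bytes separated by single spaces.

65 86 ba 42 87 1e 24 58 55 4f

The 6-byte key repeats, so the effective keystream is c5 f9 a0 68 70 2e c5 f9 a0 68.
byte 0: a0 ⊕ c5 = 65
byte 1: 7f ⊕ f9 = 86
byte 2: 1a ⊕ a0 = ba
byte 3: 2a ⊕ 68 = 42
byte 4: f7 ⊕ 70 = 87
byte 5: 30 ⊕ 2e = 1e
byte 6: e1 ⊕ c5 = 24
byte 7: a1 ⊕ f9 = 58
byte 8: f5 ⊕ a0 = 55
byte 9: 27 ⊕ 68 = 4f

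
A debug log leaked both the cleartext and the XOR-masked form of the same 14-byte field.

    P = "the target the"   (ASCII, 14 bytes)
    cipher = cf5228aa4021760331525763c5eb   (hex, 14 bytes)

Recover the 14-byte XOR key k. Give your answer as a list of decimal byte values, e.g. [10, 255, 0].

[187, 58, 77, 138, 52, 64, 4, 100, 84, 38, 119, 23, 173, 142]

Since cipher = P ⊕ k, XORing both sides with P gives k = P ⊕ cipher.
byte 0: 74 ^ cf = bb
byte 1: 68 ^ 52 = 3a
byte 2: 65 ^ 28 = 4d
byte 3: 20 ^ aa = 8a
byte 4: 74 ^ 40 = 34
byte 5: 61 ^ 21 = 40
byte 6: 72 ^ 76 = 04
byte 7: 67 ^ 03 = 64
byte 8: 65 ^ 31 = 54
byte 9: 74 ^ 52 = 26
byte 10: 20 ^ 57 = 77
byte 11: 74 ^ 63 = 17
byte 12: 68 ^ c5 = ad
byte 13: 65 ^ eb = 8e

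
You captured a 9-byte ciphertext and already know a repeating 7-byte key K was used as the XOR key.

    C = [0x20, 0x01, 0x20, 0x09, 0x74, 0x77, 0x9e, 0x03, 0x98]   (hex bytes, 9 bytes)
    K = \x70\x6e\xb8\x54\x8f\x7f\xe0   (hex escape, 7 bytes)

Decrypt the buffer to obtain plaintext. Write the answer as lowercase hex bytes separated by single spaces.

50 6f 98 5d fb 08 7e 73 f6

The 7-byte key repeats, so the effective keystream is 70 6e b8 54 8f 7f e0 70 6e.
byte 0: 20 ⊕ 70 = 50
byte 1: 01 ⊕ 6e = 6f
byte 2: 20 ⊕ b8 = 98
byte 3: 09 ⊕ 54 = 5d
byte 4: 74 ⊕ 8f = fb
byte 5: 77 ⊕ 7f = 08
byte 6: 9e ⊕ e0 = 7e
byte 7: 03 ⊕ 70 = 73
byte 8: 98 ⊕ 6e = f6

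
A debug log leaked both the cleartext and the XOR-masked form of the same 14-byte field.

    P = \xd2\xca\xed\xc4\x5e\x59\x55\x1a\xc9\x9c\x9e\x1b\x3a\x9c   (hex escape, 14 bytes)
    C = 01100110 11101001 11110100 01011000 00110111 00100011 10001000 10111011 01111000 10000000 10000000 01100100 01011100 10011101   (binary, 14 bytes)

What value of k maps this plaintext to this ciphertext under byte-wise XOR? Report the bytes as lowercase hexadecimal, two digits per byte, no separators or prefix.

b423199c697adda1b11c1e7f6601

Since C = P ⊕ k, XORing both sides with P gives k = P ⊕ C.
byte 0: 11010010 ⊕ 01100110 = 10110100
byte 1: 11001010 ⊕ 11101001 = 00100011
byte 2: 11101101 ⊕ 11110100 = 00011001
byte 3: 11000100 ⊕ 01011000 = 10011100
byte 4: 01011110 ⊕ 00110111 = 01101001
byte 5: 01011001 ⊕ 00100011 = 01111010
byte 6: 01010101 ⊕ 10001000 = 11011101
byte 7: 00011010 ⊕ 10111011 = 10100001
byte 8: 11001001 ⊕ 01111000 = 10110001
byte 9: 10011100 ⊕ 10000000 = 00011100
byte 10: 10011110 ⊕ 10000000 = 00011110
byte 11: 00011011 ⊕ 01100100 = 01111111
byte 12: 00111010 ⊕ 01011100 = 01100110
byte 13: 10011100 ⊕ 10011101 = 00000001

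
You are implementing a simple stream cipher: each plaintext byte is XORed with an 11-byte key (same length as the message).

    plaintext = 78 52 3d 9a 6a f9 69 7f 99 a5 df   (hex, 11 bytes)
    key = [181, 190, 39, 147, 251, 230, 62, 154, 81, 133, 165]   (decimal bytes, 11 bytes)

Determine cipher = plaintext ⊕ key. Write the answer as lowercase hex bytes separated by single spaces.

cd ec 1a 09 91 1f 57 e5 c8 20 7a

byte 0: 78 XOR b5 = cd
byte 1: 52 XOR be = ec
byte 2: 3d XOR 27 = 1a
byte 3: 9a XOR 93 = 09
byte 4: 6a XOR fb = 91
byte 5: f9 XOR e6 = 1f
byte 6: 69 XOR 3e = 57
byte 7: 7f XOR 9a = e5
byte 8: 99 XOR 51 = c8
byte 9: a5 XOR 85 = 20
byte 10: df XOR a5 = 7a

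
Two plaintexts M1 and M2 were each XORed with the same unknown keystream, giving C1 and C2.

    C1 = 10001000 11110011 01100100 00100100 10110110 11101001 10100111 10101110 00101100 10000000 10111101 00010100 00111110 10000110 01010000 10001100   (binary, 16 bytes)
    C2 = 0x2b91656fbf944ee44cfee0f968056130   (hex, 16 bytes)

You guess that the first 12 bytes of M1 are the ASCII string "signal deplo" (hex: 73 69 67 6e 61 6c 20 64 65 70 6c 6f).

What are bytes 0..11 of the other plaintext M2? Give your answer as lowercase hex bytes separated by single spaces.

d0 0b 66 25 68 11 c9 2e 05 0e 31 82

First, C1 ⊕ C2 = (M1 ⊕ K) ⊕ (M2 ⊕ K) = M1 ⊕ M2, so the key drops out. Then M2 = (M1 ⊕ M2) ⊕ M1 over the first 12 bytes.
byte 0: (88 xor 2b) xor 73 = a3 xor 73 = d0
byte 1: (f3 xor 91) xor 69 = 62 xor 69 = 0b
byte 2: (64 xor 65) xor 67 = 01 xor 67 = 66
byte 3: (24 xor 6f) xor 6e = 4b xor 6e = 25
byte 4: (b6 xor bf) xor 61 = 09 xor 61 = 68
byte 5: (e9 xor 94) xor 6c = 7d xor 6c = 11
byte 6: (a7 xor 4e) xor 20 = e9 xor 20 = c9
byte 7: (ae xor e4) xor 64 = 4a xor 64 = 2e
byte 8: (2c xor 4c) xor 65 = 60 xor 65 = 05
byte 9: (80 xor fe) xor 70 = 7e xor 70 = 0e
byte 10: (bd xor e0) xor 6c = 5d xor 6c = 31
byte 11: (14 xor f9) xor 6f = ed xor 6f = 82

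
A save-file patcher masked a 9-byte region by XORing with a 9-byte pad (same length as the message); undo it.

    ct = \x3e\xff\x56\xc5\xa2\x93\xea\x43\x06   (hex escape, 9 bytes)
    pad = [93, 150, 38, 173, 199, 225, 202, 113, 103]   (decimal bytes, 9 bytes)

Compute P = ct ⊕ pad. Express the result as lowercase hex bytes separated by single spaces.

63 69 70 68 65 72 20 32 61

00111110 XOR 01011101 = 01100011
11111111 XOR 10010110 = 01101001
01010110 XOR 00100110 = 01110000
11000101 XOR 10101101 = 01101000
10100010 XOR 11000111 = 01100101
10010011 XOR 11100001 = 01110010
11101010 XOR 11001010 = 00100000
01000011 XOR 01110001 = 00110010
00000110 XOR 01100111 = 01100001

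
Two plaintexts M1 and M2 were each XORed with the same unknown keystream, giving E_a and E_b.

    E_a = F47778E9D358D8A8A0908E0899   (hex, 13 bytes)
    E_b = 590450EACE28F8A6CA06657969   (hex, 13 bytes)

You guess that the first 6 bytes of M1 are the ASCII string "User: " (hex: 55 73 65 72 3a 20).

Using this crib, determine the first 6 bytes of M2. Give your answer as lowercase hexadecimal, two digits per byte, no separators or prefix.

First, E_a ⊕ E_b = (M1 ⊕ K) ⊕ (M2 ⊕ K) = M1 ⊕ M2, so the key drops out. Then M2 = (M1 ⊕ M2) ⊕ M1 over the first 6 bytes.
byte 0: (f4 XOR 59) XOR 55 = ad XOR 55 = f8
byte 1: (77 XOR 04) XOR 73 = 73 XOR 73 = 00
byte 2: (78 XOR 50) XOR 65 = 28 XOR 65 = 4d
byte 3: (e9 XOR ea) XOR 72 = 03 XOR 72 = 71
byte 4: (d3 XOR ce) XOR 3a = 1d XOR 3a = 27
byte 5: (58 XOR 28) XOR 20 = 70 XOR 20 = 50

f8004d712750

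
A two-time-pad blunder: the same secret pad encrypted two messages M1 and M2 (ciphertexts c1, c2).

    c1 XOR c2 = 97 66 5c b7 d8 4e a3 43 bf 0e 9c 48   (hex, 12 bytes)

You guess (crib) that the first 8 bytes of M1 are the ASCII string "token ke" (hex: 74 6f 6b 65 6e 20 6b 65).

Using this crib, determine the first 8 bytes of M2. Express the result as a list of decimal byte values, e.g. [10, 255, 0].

[227, 9, 55, 210, 182, 110, 200, 38]

Since c1 ⊕ c2 = M1 ⊕ M2, XORing with the guessed M1 bytes yields the corresponding M2 bytes: M2 = (c1 ⊕ c2) ⊕ M1.
byte 0: 151 xor 116 = 227
byte 1: 102 xor 111 =   9
byte 2:  92 xor 107 =  55
byte 3: 183 xor 101 = 210
byte 4: 216 xor 110 = 182
byte 5:  78 xor  32 = 110
byte 6: 163 xor 107 = 200
byte 7:  67 xor 101 =  38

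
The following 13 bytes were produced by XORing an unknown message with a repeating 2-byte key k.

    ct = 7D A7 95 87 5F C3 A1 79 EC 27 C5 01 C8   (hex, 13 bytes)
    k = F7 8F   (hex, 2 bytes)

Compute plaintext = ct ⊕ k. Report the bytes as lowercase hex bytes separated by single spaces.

8a 28 62 08 a8 4c 56 f6 1b a8 32 8e 3f

The 2-byte key repeats, so the effective keystream is f7 8f f7 8f f7 8f f7 8f f7 8f f7 8f f7.
byte 0: 125 ⊕ 247 = 138
byte 1: 167 ⊕ 143 =  40
byte 2: 149 ⊕ 247 =  98
byte 3: 135 ⊕ 143 =   8
byte 4:  95 ⊕ 247 = 168
byte 5: 195 ⊕ 143 =  76
byte 6: 161 ⊕ 247 =  86
byte 7: 121 ⊕ 143 = 246
byte 8: 236 ⊕ 247 =  27
byte 9:  39 ⊕ 143 = 168
byte 10: 197 ⊕ 247 =  50
byte 11:   1 ⊕ 143 = 142
byte 12: 200 ⊕ 247 =  63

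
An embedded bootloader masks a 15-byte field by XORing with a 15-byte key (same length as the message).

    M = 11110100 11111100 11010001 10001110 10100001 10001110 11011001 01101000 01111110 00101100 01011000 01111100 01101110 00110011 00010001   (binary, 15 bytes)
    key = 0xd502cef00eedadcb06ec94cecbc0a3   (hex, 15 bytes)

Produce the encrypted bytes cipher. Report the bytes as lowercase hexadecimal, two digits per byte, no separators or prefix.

XOR is its own inverse, so applying the key byte-wise gives the result directly.
byte 0: f4 XOR d5 = 21
byte 1: fc XOR 02 = fe
byte 2: d1 XOR ce = 1f
byte 3: 8e XOR f0 = 7e
byte 4: a1 XOR 0e = af
byte 5: 8e XOR ed = 63
byte 6: d9 XOR ad = 74
byte 7: 68 XOR cb = a3
byte 8: 7e XOR 06 = 78
byte 9: 2c XOR ec = c0
byte 10: 58 XOR 94 = cc
byte 11: 7c XOR ce = b2
byte 12: 6e XOR cb = a5
byte 13: 33 XOR c0 = f3
byte 14: 11 XOR a3 = b2

21fe1f7eaf6374a378c0ccb2a5f3b2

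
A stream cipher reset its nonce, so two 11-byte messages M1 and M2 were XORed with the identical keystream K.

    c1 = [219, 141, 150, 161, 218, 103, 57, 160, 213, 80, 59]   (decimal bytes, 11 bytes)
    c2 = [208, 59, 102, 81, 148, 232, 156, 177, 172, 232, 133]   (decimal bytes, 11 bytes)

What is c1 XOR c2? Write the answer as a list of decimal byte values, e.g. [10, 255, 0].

[11, 182, 240, 240, 78, 143, 165, 17, 121, 184, 190]

c1 ⊕ c2 = (M1 ⊕ K) ⊕ (M2 ⊕ K) = M1 ⊕ M2 — the shared key cancels under XOR.
db ^ d0 = 0b
8d ^ 3b = b6
96 ^ 66 = f0
a1 ^ 51 = f0
da ^ 94 = 4e
67 ^ e8 = 8f
39 ^ 9c = a5
a0 ^ b1 = 11
d5 ^ ac = 79
50 ^ e8 = b8
3b ^ 85 = be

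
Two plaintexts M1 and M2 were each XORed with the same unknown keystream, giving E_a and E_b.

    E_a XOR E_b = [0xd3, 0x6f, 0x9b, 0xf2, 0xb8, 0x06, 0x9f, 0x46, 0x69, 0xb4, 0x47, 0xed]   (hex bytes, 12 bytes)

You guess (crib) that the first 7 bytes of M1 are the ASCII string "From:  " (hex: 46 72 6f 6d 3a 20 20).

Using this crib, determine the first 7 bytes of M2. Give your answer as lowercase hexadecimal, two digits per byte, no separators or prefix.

Since E_a ⊕ E_b = M1 ⊕ M2, XORing with the guessed M1 bytes yields the corresponding M2 bytes: M2 = (E_a ⊕ E_b) ⊕ M1.
11010011 XOR 01000110 = 10010101
01101111 XOR 01110010 = 00011101
10011011 XOR 01101111 = 11110100
11110010 XOR 01101101 = 10011111
10111000 XOR 00111010 = 10000010
00000110 XOR 00100000 = 00100110
10011111 XOR 00100000 = 10111111

951df49f8226bf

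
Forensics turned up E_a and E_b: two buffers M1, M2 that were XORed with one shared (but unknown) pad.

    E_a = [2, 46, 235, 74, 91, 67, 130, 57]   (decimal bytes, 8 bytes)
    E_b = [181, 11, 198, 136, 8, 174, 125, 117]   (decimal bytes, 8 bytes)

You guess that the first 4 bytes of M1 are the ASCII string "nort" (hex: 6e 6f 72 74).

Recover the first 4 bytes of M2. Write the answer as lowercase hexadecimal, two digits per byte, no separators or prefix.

First, E_a ⊕ E_b = (M1 ⊕ K) ⊕ (M2 ⊕ K) = M1 ⊕ M2, so the key drops out. Then M2 = (M1 ⊕ M2) ⊕ M1 over the first 4 bytes.
byte 0: (02 ^ b5) ^ 6e = b7 ^ 6e = d9
byte 1: (2e ^ 0b) ^ 6f = 25 ^ 6f = 4a
byte 2: (eb ^ c6) ^ 72 = 2d ^ 72 = 5f
byte 3: (4a ^ 88) ^ 74 = c2 ^ 74 = b6

d94a5fb6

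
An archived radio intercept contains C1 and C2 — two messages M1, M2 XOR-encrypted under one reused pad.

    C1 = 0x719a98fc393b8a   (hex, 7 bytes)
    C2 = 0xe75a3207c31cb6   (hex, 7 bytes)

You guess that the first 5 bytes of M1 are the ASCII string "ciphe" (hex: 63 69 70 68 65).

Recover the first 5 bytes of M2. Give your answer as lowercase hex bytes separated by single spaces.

f5 a9 da 93 9f

First, C1 ⊕ C2 = (M1 ⊕ K) ⊕ (M2 ⊕ K) = M1 ⊕ M2, so the key drops out. Then M2 = (M1 ⊕ M2) ⊕ M1 over the first 5 bytes.
byte 0: (71 XOR e7) XOR 63 = 96 XOR 63 = f5
byte 1: (9a XOR 5a) XOR 69 = c0 XOR 69 = a9
byte 2: (98 XOR 32) XOR 70 = aa XOR 70 = da
byte 3: (fc XOR 07) XOR 68 = fb XOR 68 = 93
byte 4: (39 XOR c3) XOR 65 = fa XOR 65 = 9f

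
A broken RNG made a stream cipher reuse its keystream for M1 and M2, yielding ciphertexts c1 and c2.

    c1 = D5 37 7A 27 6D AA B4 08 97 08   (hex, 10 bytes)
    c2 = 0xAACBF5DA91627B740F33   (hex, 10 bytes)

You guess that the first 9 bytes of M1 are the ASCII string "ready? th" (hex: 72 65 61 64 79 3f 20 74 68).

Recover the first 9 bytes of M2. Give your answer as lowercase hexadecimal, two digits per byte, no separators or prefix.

0d99ee9985f7ef08f0

First, c1 ⊕ c2 = (M1 ⊕ K) ⊕ (M2 ⊕ K) = M1 ⊕ M2, so the key drops out. Then M2 = (M1 ⊕ M2) ⊕ M1 over the first 9 bytes.
byte 0: (d5 XOR aa) XOR 72 = 7f XOR 72 = 0d
byte 1: (37 XOR cb) XOR 65 = fc XOR 65 = 99
byte 2: (7a XOR f5) XOR 61 = 8f XOR 61 = ee
byte 3: (27 XOR da) XOR 64 = fd XOR 64 = 99
byte 4: (6d XOR 91) XOR 79 = fc XOR 79 = 85
byte 5: (aa XOR 62) XOR 3f = c8 XOR 3f = f7
byte 6: (b4 XOR 7b) XOR 20 = cf XOR 20 = ef
byte 7: (08 XOR 74) XOR 74 = 7c XOR 74 = 08
byte 8: (97 XOR 0f) XOR 68 = 98 XOR 68 = f0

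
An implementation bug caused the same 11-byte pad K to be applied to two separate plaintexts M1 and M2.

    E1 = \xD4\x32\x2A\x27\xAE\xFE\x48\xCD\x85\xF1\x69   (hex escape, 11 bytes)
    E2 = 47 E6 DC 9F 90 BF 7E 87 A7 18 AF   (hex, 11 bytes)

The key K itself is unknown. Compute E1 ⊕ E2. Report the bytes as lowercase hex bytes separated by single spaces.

93 d4 f6 b8 3e 41 36 4a 22 e9 c6

E1 ⊕ E2 = (M1 ⊕ K) ⊕ (M2 ⊕ K) = M1 ⊕ M2 — the shared key cancels under XOR.
d4 XOR 47 = 93
32 XOR e6 = d4
2a XOR dc = f6
27 XOR 9f = b8
ae XOR 90 = 3e
fe XOR bf = 41
48 XOR 7e = 36
cd XOR 87 = 4a
85 XOR a7 = 22
f1 XOR 18 = e9
69 XOR af = c6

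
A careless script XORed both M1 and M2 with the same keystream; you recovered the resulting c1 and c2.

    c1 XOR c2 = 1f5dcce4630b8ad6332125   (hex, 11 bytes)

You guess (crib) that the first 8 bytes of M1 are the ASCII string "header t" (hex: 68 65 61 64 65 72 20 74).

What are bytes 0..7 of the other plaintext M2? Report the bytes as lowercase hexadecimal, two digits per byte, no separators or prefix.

Since c1 ⊕ c2 = M1 ⊕ M2, XORing with the guessed M1 bytes yields the corresponding M2 bytes: M2 = (c1 ⊕ c2) ⊕ M1.
1f ⊕ 68 = 77
5d ⊕ 65 = 38
cc ⊕ 61 = ad
e4 ⊕ 64 = 80
63 ⊕ 65 = 06
0b ⊕ 72 = 79
8a ⊕ 20 = aa
d6 ⊕ 74 = a2

7738ad800679aaa2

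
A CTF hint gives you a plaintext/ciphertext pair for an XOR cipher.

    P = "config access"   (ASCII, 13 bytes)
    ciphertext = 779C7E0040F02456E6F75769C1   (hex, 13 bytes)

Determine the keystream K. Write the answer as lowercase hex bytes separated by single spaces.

14 f3 10 66 29 97 04 37 85 94 32 1a b2

Since ciphertext = P ⊕ K, XORing both sides with P gives K = P ⊕ ciphertext.
63 XOR 77 = 14
6f XOR 9c = f3
6e XOR 7e = 10
66 XOR 00 = 66
69 XOR 40 = 29
67 XOR f0 = 97
20 XOR 24 = 04
61 XOR 56 = 37
63 XOR e6 = 85
63 XOR f7 = 94
65 XOR 57 = 32
73 XOR 69 = 1a
73 XOR c1 = b2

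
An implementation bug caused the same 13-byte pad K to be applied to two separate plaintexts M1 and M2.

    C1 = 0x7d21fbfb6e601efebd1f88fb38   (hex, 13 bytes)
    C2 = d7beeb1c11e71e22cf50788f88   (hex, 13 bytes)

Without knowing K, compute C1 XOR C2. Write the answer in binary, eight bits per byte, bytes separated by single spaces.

C1 ⊕ C2 = (M1 ⊕ K) ⊕ (M2 ⊕ K) = M1 ⊕ M2 — the shared key cancels under XOR.
7d xor d7 = aa
21 xor be = 9f
fb xor eb = 10
fb xor 1c = e7
6e xor 11 = 7f
60 xor e7 = 87
1e xor 1e = 00
fe xor 22 = dc
bd xor cf = 72
1f xor 50 = 4f
88 xor 78 = f0
fb xor 8f = 74
38 xor 88 = b0

10101010 10011111 00010000 11100111 01111111 10000111 00000000 11011100 01110010 01001111 11110000 01110100 10110000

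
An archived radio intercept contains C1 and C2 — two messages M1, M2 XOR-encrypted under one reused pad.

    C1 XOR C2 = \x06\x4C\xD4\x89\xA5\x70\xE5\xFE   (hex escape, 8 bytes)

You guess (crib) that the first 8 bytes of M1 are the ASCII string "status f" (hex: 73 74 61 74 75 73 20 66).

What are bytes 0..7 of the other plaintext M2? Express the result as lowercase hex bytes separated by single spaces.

75 38 b5 fd d0 03 c5 98

Since C1 ⊕ C2 = M1 ⊕ M2, XORing with the guessed M1 bytes yields the corresponding M2 bytes: M2 = (C1 ⊕ C2) ⊕ M1.
06 ^ 73 = 75
4c ^ 74 = 38
d4 ^ 61 = b5
89 ^ 74 = fd
a5 ^ 75 = d0
70 ^ 73 = 03
e5 ^ 20 = c5
fe ^ 66 = 98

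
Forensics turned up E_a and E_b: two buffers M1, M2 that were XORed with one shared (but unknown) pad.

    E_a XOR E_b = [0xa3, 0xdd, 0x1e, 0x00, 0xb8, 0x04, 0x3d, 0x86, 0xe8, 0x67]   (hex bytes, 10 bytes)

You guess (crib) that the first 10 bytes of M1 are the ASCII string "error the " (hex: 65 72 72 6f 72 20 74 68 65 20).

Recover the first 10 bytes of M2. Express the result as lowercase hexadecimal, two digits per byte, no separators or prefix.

c6af6c6fca2449ee8d47

Since E_a ⊕ E_b = M1 ⊕ M2, XORing with the guessed M1 bytes yields the corresponding M2 bytes: M2 = (E_a ⊕ E_b) ⊕ M1.
byte 0: a3 ⊕ 65 = c6
byte 1: dd ⊕ 72 = af
byte 2: 1e ⊕ 72 = 6c
byte 3: 00 ⊕ 6f = 6f
byte 4: b8 ⊕ 72 = ca
byte 5: 04 ⊕ 20 = 24
byte 6: 3d ⊕ 74 = 49
byte 7: 86 ⊕ 68 = ee
byte 8: e8 ⊕ 65 = 8d
byte 9: 67 ⊕ 20 = 47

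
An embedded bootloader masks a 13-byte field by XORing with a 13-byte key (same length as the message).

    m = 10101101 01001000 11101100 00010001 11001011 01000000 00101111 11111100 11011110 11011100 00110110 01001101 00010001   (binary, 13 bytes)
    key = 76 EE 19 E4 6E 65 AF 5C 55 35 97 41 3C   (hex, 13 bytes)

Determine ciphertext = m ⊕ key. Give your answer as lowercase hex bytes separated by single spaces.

db a6 f5 f5 a5 25 80 a0 8b e9 a1 0c 2d

ad XOR 76 = db
48 XOR ee = a6
ec XOR 19 = f5
11 XOR e4 = f5
cb XOR 6e = a5
40 XOR 65 = 25
2f XOR af = 80
fc XOR 5c = a0
de XOR 55 = 8b
dc XOR 35 = e9
36 XOR 97 = a1
4d XOR 41 = 0c
11 XOR 3c = 2d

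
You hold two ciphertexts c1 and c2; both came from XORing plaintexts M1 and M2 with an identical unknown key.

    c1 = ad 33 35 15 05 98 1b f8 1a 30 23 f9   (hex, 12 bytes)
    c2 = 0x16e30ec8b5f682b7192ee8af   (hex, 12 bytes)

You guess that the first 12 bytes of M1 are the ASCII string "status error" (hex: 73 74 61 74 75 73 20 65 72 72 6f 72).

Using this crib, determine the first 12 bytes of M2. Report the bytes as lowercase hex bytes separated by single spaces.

c8 a4 5a a9 c5 1d b9 2a 71 6c a4 24

First, c1 ⊕ c2 = (M1 ⊕ K) ⊕ (M2 ⊕ K) = M1 ⊕ M2, so the key drops out. Then M2 = (M1 ⊕ M2) ⊕ M1 over the first 12 bytes.
byte 0: (ad ⊕ 16) ⊕ 73 = bb ⊕ 73 = c8
byte 1: (33 ⊕ e3) ⊕ 74 = d0 ⊕ 74 = a4
byte 2: (35 ⊕ 0e) ⊕ 61 = 3b ⊕ 61 = 5a
byte 3: (15 ⊕ c8) ⊕ 74 = dd ⊕ 74 = a9
byte 4: (05 ⊕ b5) ⊕ 75 = b0 ⊕ 75 = c5
byte 5: (98 ⊕ f6) ⊕ 73 = 6e ⊕ 73 = 1d
byte 6: (1b ⊕ 82) ⊕ 20 = 99 ⊕ 20 = b9
byte 7: (f8 ⊕ b7) ⊕ 65 = 4f ⊕ 65 = 2a
byte 8: (1a ⊕ 19) ⊕ 72 = 03 ⊕ 72 = 71
byte 9: (30 ⊕ 2e) ⊕ 72 = 1e ⊕ 72 = 6c
byte 10: (23 ⊕ e8) ⊕ 6f = cb ⊕ 6f = a4
byte 11: (f9 ⊕ af) ⊕ 72 = 56 ⊕ 72 = 24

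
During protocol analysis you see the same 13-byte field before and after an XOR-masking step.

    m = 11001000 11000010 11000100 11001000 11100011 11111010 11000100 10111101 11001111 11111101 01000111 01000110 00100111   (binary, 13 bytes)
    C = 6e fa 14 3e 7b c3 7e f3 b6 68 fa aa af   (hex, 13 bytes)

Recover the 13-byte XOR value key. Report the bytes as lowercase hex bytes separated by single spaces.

a6 38 d0 f6 98 39 ba 4e 79 95 bd ec 88

Since C = m ⊕ key, XORing both sides with m gives key = m ⊕ C.
c8 xor 6e = a6
c2 xor fa = 38
c4 xor 14 = d0
c8 xor 3e = f6
e3 xor 7b = 98
fa xor c3 = 39
c4 xor 7e = ba
bd xor f3 = 4e
cf xor b6 = 79
fd xor 68 = 95
47 xor fa = bd
46 xor aa = ec
27 xor af = 88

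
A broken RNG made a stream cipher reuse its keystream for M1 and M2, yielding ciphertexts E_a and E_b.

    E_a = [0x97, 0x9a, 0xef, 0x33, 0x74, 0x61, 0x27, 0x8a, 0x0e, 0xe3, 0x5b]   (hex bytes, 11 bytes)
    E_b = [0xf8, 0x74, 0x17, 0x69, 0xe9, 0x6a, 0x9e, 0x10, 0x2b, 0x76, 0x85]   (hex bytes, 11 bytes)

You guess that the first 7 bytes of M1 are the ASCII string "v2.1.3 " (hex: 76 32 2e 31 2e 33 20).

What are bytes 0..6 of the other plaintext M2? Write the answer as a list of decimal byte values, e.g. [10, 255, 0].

[25, 220, 214, 107, 179, 56, 153]

First, E_a ⊕ E_b = (M1 ⊕ K) ⊕ (M2 ⊕ K) = M1 ⊕ M2, so the key drops out. Then M2 = (M1 ⊕ M2) ⊕ M1 over the first 7 bytes.
byte 0: (97 xor f8) xor 76 = 6f xor 76 = 19
byte 1: (9a xor 74) xor 32 = ee xor 32 = dc
byte 2: (ef xor 17) xor 2e = f8 xor 2e = d6
byte 3: (33 xor 69) xor 31 = 5a xor 31 = 6b
byte 4: (74 xor e9) xor 2e = 9d xor 2e = b3
byte 5: (61 xor 6a) xor 33 = 0b xor 33 = 38
byte 6: (27 xor 9e) xor 20 = b9 xor 20 = 99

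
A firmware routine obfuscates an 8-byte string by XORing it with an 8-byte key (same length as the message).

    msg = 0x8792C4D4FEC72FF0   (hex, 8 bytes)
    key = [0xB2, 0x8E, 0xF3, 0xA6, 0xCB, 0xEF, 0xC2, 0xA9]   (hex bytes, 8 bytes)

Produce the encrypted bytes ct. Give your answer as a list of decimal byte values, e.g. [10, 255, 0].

[53, 28, 55, 114, 53, 40, 237, 89]

XOR is its own inverse, so applying the key byte-wise gives the result directly.
byte 0: 87 ^ b2 = 35
byte 1: 92 ^ 8e = 1c
byte 2: c4 ^ f3 = 37
byte 3: d4 ^ a6 = 72
byte 4: fe ^ cb = 35
byte 5: c7 ^ ef = 28
byte 6: 2f ^ c2 = ed
byte 7: f0 ^ a9 = 59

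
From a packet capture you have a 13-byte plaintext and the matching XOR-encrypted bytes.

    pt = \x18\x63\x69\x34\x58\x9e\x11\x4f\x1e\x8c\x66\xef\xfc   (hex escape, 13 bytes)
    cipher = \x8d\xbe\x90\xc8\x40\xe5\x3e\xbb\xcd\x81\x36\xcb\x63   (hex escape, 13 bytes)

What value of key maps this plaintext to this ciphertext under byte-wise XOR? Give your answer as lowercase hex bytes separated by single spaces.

Since cipher = pt ⊕ key, XORing both sides with pt gives key = pt ⊕ cipher.
18 XOR 8d = 95
63 XOR be = dd
69 XOR 90 = f9
34 XOR c8 = fc
58 XOR 40 = 18
9e XOR e5 = 7b
11 XOR 3e = 2f
4f XOR bb = f4
1e XOR cd = d3
8c XOR 81 = 0d
66 XOR 36 = 50
ef XOR cb = 24
fc XOR 63 = 9f

95 dd f9 fc 18 7b 2f f4 d3 0d 50 24 9f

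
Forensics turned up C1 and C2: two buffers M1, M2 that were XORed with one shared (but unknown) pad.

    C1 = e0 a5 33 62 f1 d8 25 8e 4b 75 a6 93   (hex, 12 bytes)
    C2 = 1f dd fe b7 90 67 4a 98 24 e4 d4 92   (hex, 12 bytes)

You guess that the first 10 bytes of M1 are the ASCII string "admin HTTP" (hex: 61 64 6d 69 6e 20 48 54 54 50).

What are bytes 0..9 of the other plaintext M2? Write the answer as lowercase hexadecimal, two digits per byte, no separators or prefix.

First, C1 ⊕ C2 = (M1 ⊕ K) ⊕ (M2 ⊕ K) = M1 ⊕ M2, so the key drops out. Then M2 = (M1 ⊕ M2) ⊕ M1 over the first 10 bytes.
byte 0: (e0 xor 1f) xor 61 = ff xor 61 = 9e
byte 1: (a5 xor dd) xor 64 = 78 xor 64 = 1c
byte 2: (33 xor fe) xor 6d = cd xor 6d = a0
byte 3: (62 xor b7) xor 69 = d5 xor 69 = bc
byte 4: (f1 xor 90) xor 6e = 61 xor 6e = 0f
byte 5: (d8 xor 67) xor 20 = bf xor 20 = 9f
byte 6: (25 xor 4a) xor 48 = 6f xor 48 = 27
byte 7: (8e xor 98) xor 54 = 16 xor 54 = 42
byte 8: (4b xor 24) xor 54 = 6f xor 54 = 3b
byte 9: (75 xor e4) xor 50 = 91 xor 50 = c1

9e1ca0bc0f9f27423bc1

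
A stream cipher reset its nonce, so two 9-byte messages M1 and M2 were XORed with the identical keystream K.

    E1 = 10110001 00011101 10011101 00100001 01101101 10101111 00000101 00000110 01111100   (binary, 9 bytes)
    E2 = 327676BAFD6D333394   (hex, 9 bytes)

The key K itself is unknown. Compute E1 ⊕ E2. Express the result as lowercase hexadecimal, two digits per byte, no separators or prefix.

E1 ⊕ E2 = (M1 ⊕ K) ⊕ (M2 ⊕ K) = M1 ⊕ M2 — the shared key cancels under XOR.
10110001 ⊕ 00110010 = 10000011
00011101 ⊕ 01110110 = 01101011
10011101 ⊕ 01110110 = 11101011
00100001 ⊕ 10111010 = 10011011
01101101 ⊕ 11111101 = 10010000
10101111 ⊕ 01101101 = 11000010
00000101 ⊕ 00110011 = 00110110
00000110 ⊕ 00110011 = 00110101
01111100 ⊕ 10010100 = 11101000

836beb9b90c23635e8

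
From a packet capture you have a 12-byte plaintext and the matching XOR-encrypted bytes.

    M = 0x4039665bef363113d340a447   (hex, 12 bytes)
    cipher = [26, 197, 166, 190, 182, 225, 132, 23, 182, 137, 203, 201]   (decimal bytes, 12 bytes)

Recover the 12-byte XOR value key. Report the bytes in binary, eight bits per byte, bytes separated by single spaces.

01011010 11111100 11000000 11100101 01011001 11010111 10110101 00000100 01100101 11001001 01101111 10001110

Since cipher = M ⊕ key, XORing both sides with M gives key = M ⊕ cipher.
byte 0:  64 XOR  26 =  90
byte 1:  57 XOR 197 = 252
byte 2: 102 XOR 166 = 192
byte 3:  91 XOR 190 = 229
byte 4: 239 XOR 182 =  89
byte 5:  54 XOR 225 = 215
byte 6:  49 XOR 132 = 181
byte 7:  19 XOR  23 =   4
byte 8: 211 XOR 182 = 101
byte 9:  64 XOR 137 = 201
byte 10: 164 XOR 203 = 111
byte 11:  71 XOR 201 = 142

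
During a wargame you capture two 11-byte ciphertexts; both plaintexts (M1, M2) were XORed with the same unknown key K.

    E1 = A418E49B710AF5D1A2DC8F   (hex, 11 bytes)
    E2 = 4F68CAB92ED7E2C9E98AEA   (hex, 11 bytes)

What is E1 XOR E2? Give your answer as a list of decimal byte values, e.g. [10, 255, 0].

[235, 112, 46, 34, 95, 221, 23, 24, 75, 86, 101]

E1 ⊕ E2 = (M1 ⊕ K) ⊕ (M2 ⊕ K) = M1 ⊕ M2 — the shared key cancels under XOR.
byte 0: 164 ^  79 = 235
byte 1:  24 ^ 104 = 112
byte 2: 228 ^ 202 =  46
byte 3: 155 ^ 185 =  34
byte 4: 113 ^  46 =  95
byte 5:  10 ^ 215 = 221
byte 6: 245 ^ 226 =  23
byte 7: 209 ^ 201 =  24
byte 8: 162 ^ 233 =  75
byte 9: 220 ^ 138 =  86
byte 10: 143 ^ 234 = 101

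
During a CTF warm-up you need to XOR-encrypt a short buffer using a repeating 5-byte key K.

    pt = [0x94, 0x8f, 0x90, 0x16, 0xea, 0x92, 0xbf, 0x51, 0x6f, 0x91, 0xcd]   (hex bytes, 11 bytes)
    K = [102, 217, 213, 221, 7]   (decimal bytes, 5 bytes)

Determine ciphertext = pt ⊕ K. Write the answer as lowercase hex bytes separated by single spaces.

f2 56 45 cb ed f4 66 84 b2 96 ab

The 5-byte key repeats, so the effective keystream is 66 d9 d5 dd 07 66 d9 d5 dd 07 66.
byte 0: 94 ^ 66 = f2
byte 1: 8f ^ d9 = 56
byte 2: 90 ^ d5 = 45
byte 3: 16 ^ dd = cb
byte 4: ea ^ 07 = ed
byte 5: 92 ^ 66 = f4
byte 6: bf ^ d9 = 66
byte 7: 51 ^ d5 = 84
byte 8: 6f ^ dd = b2
byte 9: 91 ^ 07 = 96
byte 10: cd ^ 66 = ab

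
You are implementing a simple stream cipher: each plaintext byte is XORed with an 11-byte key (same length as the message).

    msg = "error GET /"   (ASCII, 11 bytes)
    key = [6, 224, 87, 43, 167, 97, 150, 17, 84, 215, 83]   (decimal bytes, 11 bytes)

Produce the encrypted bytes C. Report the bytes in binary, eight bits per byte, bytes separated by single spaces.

01100011 10010010 00100101 01000100 11010101 01000001 11010001 01010100 00000000 11110111 01111100

XOR is its own inverse, so applying the key byte-wise gives the result directly.
01100101 xor 00000110 = 01100011
01110010 xor 11100000 = 10010010
01110010 xor 01010111 = 00100101
01101111 xor 00101011 = 01000100
01110010 xor 10100111 = 11010101
00100000 xor 01100001 = 01000001
01000111 xor 10010110 = 11010001
01000101 xor 00010001 = 01010100
01010100 xor 01010100 = 00000000
00100000 xor 11010111 = 11110111
00101111 xor 01010011 = 01111100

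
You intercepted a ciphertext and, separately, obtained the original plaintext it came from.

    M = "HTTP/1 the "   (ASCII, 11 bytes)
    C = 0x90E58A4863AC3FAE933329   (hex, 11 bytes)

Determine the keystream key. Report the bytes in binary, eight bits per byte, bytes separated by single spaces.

11011000 10110001 11011110 00011000 01001100 10011101 00011111 11011010 11111011 01010110 00001001

Since C = M ⊕ key, XORing both sides with M gives key = M ⊕ C.
01001000 ^ 10010000 = 11011000
01010100 ^ 11100101 = 10110001
01010100 ^ 10001010 = 11011110
01010000 ^ 01001000 = 00011000
00101111 ^ 01100011 = 01001100
00110001 ^ 10101100 = 10011101
00100000 ^ 00111111 = 00011111
01110100 ^ 10101110 = 11011010
01101000 ^ 10010011 = 11111011
01100101 ^ 00110011 = 01010110
00100000 ^ 00101001 = 00001001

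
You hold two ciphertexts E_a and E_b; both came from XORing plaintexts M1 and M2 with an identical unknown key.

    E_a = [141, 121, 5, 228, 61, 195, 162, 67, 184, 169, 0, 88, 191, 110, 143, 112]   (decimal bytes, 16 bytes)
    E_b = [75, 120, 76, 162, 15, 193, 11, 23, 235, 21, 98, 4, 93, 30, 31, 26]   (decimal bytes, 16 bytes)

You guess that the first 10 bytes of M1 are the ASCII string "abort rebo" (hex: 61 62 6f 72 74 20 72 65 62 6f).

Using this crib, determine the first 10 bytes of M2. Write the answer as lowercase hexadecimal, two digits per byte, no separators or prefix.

a76326344622db3131d3

First, E_a ⊕ E_b = (M1 ⊕ K) ⊕ (M2 ⊕ K) = M1 ⊕ M2, so the key drops out. Then M2 = (M1 ⊕ M2) ⊕ M1 over the first 10 bytes.
byte 0: (8d xor 4b) xor 61 = c6 xor 61 = a7
byte 1: (79 xor 78) xor 62 = 01 xor 62 = 63
byte 2: (05 xor 4c) xor 6f = 49 xor 6f = 26
byte 3: (e4 xor a2) xor 72 = 46 xor 72 = 34
byte 4: (3d xor 0f) xor 74 = 32 xor 74 = 46
byte 5: (c3 xor c1) xor 20 = 02 xor 20 = 22
byte 6: (a2 xor 0b) xor 72 = a9 xor 72 = db
byte 7: (43 xor 17) xor 65 = 54 xor 65 = 31
byte 8: (b8 xor eb) xor 62 = 53 xor 62 = 31
byte 9: (a9 xor 15) xor 6f = bc xor 6f = d3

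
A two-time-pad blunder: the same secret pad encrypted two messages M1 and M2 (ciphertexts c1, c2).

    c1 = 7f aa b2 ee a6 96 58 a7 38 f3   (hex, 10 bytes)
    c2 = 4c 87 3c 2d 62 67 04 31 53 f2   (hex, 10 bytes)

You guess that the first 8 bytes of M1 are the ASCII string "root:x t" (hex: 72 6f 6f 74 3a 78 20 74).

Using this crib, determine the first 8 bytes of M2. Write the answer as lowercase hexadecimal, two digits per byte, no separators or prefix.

First, c1 ⊕ c2 = (M1 ⊕ K) ⊕ (M2 ⊕ K) = M1 ⊕ M2, so the key drops out. Then M2 = (M1 ⊕ M2) ⊕ M1 over the first 8 bytes.
byte 0: (7f xor 4c) xor 72 = 33 xor 72 = 41
byte 1: (aa xor 87) xor 6f = 2d xor 6f = 42
byte 2: (b2 xor 3c) xor 6f = 8e xor 6f = e1
byte 3: (ee xor 2d) xor 74 = c3 xor 74 = b7
byte 4: (a6 xor 62) xor 3a = c4 xor 3a = fe
byte 5: (96 xor 67) xor 78 = f1 xor 78 = 89
byte 6: (58 xor 04) xor 20 = 5c xor 20 = 7c
byte 7: (a7 xor 31) xor 74 = 96 xor 74 = e2

4142e1b7fe897ce2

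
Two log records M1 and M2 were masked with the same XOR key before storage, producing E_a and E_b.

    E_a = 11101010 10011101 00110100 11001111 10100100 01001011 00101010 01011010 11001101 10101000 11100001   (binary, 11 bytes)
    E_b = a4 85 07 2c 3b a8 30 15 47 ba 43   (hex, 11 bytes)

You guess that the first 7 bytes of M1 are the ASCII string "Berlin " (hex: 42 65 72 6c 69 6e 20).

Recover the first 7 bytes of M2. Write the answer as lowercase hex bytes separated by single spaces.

First, E_a ⊕ E_b = (M1 ⊕ K) ⊕ (M2 ⊕ K) = M1 ⊕ M2, so the key drops out. Then M2 = (M1 ⊕ M2) ⊕ M1 over the first 7 bytes.
byte 0: (ea xor a4) xor 42 = 4e xor 42 = 0c
byte 1: (9d xor 85) xor 65 = 18 xor 65 = 7d
byte 2: (34 xor 07) xor 72 = 33 xor 72 = 41
byte 3: (cf xor 2c) xor 6c = e3 xor 6c = 8f
byte 4: (a4 xor 3b) xor 69 = 9f xor 69 = f6
byte 5: (4b xor a8) xor 6e = e3 xor 6e = 8d
byte 6: (2a xor 30) xor 20 = 1a xor 20 = 3a

0c 7d 41 8f f6 8d 3a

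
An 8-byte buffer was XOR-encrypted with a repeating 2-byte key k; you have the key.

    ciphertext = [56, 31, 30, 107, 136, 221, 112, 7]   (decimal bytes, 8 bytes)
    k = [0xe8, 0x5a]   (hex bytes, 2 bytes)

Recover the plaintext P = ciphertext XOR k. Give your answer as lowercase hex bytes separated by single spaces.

The 2-byte key repeats, so the effective keystream is e8 5a e8 5a e8 5a e8 5a.
byte 0: 00111000 ^ 11101000 = 11010000
byte 1: 00011111 ^ 01011010 = 01000101
byte 2: 00011110 ^ 11101000 = 11110110
byte 3: 01101011 ^ 01011010 = 00110001
byte 4: 10001000 ^ 11101000 = 01100000
byte 5: 11011101 ^ 01011010 = 10000111
byte 6: 01110000 ^ 11101000 = 10011000
byte 7: 00000111 ^ 01011010 = 01011101

d0 45 f6 31 60 87 98 5d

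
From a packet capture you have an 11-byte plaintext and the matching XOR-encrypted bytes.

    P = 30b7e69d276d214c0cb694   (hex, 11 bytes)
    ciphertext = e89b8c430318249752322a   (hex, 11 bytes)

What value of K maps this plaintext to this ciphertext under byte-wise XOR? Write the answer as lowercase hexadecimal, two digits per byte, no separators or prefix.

Since ciphertext = P ⊕ K, XORing both sides with P gives K = P ⊕ ciphertext.
00110000 XOR 11101000 = 11011000
10110111 XOR 10011011 = 00101100
11100110 XOR 10001100 = 01101010
10011101 XOR 01000011 = 11011110
00100111 XOR 00000011 = 00100100
01101101 XOR 00011000 = 01110101
00100001 XOR 00100100 = 00000101
01001100 XOR 10010111 = 11011011
00001100 XOR 01010010 = 01011110
10110110 XOR 00110010 = 10000100
10010100 XOR 00101010 = 10111110

d82c6ade247505db5e84be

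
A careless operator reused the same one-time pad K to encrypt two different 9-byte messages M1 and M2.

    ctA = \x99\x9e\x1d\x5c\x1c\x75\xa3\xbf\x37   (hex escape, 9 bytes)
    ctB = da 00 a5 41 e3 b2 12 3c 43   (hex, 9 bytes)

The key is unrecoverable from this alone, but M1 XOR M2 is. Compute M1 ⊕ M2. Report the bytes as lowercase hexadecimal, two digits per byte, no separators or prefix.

439eb81dffc7b18374

ctA ⊕ ctB = (M1 ⊕ K) ⊕ (M2 ⊕ K) = M1 ⊕ M2 — the shared key cancels under XOR.
99 ⊕ da = 43
9e ⊕ 00 = 9e
1d ⊕ a5 = b8
5c ⊕ 41 = 1d
1c ⊕ e3 = ff
75 ⊕ b2 = c7
a3 ⊕ 12 = b1
bf ⊕ 3c = 83
37 ⊕ 43 = 74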